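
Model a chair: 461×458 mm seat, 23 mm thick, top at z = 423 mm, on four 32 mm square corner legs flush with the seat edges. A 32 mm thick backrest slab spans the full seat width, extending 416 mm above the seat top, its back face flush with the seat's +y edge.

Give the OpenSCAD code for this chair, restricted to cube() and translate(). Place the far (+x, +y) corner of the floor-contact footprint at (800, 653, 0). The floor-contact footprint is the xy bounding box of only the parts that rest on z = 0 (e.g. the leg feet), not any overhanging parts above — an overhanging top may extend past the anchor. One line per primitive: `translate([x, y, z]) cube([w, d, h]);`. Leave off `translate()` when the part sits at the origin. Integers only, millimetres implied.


translate([339, 195, 400]) cube([461, 458, 23]);
translate([339, 195, 0]) cube([32, 32, 400]);
translate([768, 195, 0]) cube([32, 32, 400]);
translate([339, 621, 0]) cube([32, 32, 400]);
translate([768, 621, 0]) cube([32, 32, 400]);
translate([339, 621, 423]) cube([461, 32, 416]);


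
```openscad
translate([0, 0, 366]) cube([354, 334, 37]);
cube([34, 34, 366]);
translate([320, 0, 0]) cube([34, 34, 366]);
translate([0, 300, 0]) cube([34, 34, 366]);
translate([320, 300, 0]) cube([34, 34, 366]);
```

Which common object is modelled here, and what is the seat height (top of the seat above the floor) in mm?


A stool. The seat height is 403 mm.

A 354×334×37 slab at z = 366 on four corner posts — a stool. The seat top is 366 + 37 = 403 mm.


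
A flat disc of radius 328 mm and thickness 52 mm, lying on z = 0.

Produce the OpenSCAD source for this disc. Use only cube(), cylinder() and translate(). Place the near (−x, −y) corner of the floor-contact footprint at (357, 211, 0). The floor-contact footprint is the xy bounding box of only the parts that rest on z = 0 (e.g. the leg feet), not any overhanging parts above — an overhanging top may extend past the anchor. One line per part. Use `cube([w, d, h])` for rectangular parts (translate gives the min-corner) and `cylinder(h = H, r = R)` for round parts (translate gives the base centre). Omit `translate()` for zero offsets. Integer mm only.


translate([685, 539, 0]) cylinder(h = 52, r = 328);


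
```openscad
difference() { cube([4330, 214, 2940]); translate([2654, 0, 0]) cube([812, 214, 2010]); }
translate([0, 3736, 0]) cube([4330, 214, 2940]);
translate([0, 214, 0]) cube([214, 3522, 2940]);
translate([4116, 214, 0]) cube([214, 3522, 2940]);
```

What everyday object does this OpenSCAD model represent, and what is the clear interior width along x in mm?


A single room. The interior width is 3902 mm.

Four walls enclosing a rectangle with a door in the front wall — a room. Outside width 4330 minus two 214 mm walls gives 3902 mm.


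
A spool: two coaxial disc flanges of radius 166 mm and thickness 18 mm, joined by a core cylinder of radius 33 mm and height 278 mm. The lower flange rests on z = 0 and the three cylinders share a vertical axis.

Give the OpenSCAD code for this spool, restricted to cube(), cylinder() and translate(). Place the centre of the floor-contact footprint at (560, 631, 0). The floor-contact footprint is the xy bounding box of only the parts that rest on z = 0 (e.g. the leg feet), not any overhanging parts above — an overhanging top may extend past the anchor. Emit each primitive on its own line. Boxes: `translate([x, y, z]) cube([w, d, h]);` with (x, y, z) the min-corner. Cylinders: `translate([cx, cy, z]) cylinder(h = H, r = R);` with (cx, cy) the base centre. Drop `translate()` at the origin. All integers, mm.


translate([560, 631, 0]) cylinder(h = 18, r = 166);
translate([560, 631, 18]) cylinder(h = 278, r = 33);
translate([560, 631, 296]) cylinder(h = 18, r = 166);


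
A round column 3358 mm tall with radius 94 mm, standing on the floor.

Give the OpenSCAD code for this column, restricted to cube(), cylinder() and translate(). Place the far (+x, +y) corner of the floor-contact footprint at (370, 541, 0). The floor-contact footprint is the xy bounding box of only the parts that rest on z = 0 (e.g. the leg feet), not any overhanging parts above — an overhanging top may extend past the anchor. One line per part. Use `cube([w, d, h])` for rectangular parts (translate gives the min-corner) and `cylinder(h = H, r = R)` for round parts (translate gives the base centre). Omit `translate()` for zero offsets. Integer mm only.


translate([276, 447, 0]) cylinder(h = 3358, r = 94);


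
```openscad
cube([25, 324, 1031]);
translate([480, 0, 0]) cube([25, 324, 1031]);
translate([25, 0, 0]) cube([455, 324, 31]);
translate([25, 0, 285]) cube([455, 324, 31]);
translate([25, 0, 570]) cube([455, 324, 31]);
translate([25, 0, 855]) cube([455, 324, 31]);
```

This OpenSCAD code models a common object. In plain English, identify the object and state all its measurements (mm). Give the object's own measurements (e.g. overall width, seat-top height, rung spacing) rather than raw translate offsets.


An open bookshelf. Two side panels, each 25 mm thick, 324 mm deep and 1031 mm tall, stand 505 mm apart (outside-to-outside). Between them sit 4 shelves, each 31 mm thick and 324 mm deep, spanning the full gap between the sides. The bottom shelf rests on the floor (its underside at z = 0) and the clear gap between one shelf's top and the next shelf's underside is 254 mm.


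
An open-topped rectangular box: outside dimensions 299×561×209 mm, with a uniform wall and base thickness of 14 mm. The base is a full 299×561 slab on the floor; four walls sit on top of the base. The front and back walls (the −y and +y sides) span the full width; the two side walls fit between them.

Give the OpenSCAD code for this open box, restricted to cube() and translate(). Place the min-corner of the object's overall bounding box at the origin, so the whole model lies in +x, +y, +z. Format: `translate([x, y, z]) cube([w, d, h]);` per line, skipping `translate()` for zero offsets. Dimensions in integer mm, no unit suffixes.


cube([299, 561, 14]);
translate([0, 0, 14]) cube([299, 14, 195]);
translate([0, 547, 14]) cube([299, 14, 195]);
translate([0, 14, 14]) cube([14, 533, 195]);
translate([285, 14, 14]) cube([14, 533, 195]);


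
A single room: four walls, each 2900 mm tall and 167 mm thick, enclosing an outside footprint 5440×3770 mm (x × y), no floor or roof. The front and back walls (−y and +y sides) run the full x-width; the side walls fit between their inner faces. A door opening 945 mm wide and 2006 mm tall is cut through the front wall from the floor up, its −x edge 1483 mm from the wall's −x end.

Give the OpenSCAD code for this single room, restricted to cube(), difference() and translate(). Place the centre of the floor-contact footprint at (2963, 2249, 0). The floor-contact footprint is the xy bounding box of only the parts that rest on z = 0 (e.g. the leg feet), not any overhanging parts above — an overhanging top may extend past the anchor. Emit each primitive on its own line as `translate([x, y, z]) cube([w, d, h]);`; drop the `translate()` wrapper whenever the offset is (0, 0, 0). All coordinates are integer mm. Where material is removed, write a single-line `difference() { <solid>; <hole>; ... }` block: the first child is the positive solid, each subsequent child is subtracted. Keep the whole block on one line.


difference() { translate([243, 364, 0]) cube([5440, 167, 2900]); translate([1726, 364, 0]) cube([945, 167, 2006]); }
translate([243, 3967, 0]) cube([5440, 167, 2900]);
translate([243, 531, 0]) cube([167, 3436, 2900]);
translate([5516, 531, 0]) cube([167, 3436, 2900]);


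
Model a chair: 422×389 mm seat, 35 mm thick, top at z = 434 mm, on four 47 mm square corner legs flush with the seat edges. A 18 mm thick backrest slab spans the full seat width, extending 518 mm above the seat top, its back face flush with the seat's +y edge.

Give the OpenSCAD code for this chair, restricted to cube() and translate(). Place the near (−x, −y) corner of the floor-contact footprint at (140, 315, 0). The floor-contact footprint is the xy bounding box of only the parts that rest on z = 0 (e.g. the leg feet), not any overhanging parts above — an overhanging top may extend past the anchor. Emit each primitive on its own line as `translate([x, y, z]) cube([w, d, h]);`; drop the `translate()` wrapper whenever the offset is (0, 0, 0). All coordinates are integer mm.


// leg_h = 434 - 35 = 399
translate([140, 315, 399]) cube([422, 389, 35]);
translate([140, 315, 0]) cube([47, 47, 399]);
translate([515, 315, 0]) cube([47, 47, 399]);
translate([140, 657, 0]) cube([47, 47, 399]);
translate([515, 657, 0]) cube([47, 47, 399]);
translate([140, 686, 434]) cube([422, 18, 518]);


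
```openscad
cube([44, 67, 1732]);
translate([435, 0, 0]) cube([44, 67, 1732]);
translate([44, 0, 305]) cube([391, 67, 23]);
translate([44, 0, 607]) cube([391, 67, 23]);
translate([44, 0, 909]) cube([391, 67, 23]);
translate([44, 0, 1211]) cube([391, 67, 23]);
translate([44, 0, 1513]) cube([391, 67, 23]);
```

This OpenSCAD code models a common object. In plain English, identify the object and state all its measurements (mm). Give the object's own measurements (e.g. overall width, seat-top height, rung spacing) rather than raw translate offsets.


A straight ladder. Two 44×67 mm vertical rails, 1732 mm tall, stand 479 mm apart (outside-to-outside) with their front faces coplanar on the −y side. 5 rungs, each 67 mm deep and 23 mm tall, span between the inner faces of the rails, front faces flush with the rails. The lowest rung's underside is at z = 305 mm and rungs are spaced 302 mm apart (underside to underside).


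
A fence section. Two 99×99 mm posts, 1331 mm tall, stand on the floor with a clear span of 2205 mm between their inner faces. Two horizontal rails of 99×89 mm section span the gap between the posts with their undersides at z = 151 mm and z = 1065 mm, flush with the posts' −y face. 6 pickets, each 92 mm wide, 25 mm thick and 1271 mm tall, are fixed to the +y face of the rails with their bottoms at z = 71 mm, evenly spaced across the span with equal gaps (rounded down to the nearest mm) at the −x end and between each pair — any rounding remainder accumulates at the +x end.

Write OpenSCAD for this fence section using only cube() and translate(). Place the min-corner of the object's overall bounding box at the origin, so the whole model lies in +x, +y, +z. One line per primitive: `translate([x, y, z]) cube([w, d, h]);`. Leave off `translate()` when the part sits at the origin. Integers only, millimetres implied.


cube([99, 99, 1331]);
translate([2304, 0, 0]) cube([99, 99, 1331]);
translate([99, 0, 151]) cube([2205, 99, 89]);
translate([99, 0, 1065]) cube([2205, 99, 89]);
translate([335, 99, 71]) cube([92, 25, 1271]);
translate([663, 99, 71]) cube([92, 25, 1271]);
translate([991, 99, 71]) cube([92, 25, 1271]);
translate([1319, 99, 71]) cube([92, 25, 1271]);
translate([1647, 99, 71]) cube([92, 25, 1271]);
translate([1975, 99, 71]) cube([92, 25, 1271]);


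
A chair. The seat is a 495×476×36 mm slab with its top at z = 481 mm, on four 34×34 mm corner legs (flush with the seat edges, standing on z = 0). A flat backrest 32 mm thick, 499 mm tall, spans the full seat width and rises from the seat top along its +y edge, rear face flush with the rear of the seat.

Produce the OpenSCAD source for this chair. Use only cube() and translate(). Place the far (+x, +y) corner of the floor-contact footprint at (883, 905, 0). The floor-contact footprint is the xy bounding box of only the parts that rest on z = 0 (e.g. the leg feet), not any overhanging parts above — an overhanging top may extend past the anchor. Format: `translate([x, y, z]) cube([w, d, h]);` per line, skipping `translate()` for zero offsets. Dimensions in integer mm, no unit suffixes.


// leg_h = 481 - 36 = 445
translate([388, 429, 445]) cube([495, 476, 36]);
translate([388, 429, 0]) cube([34, 34, 445]);
translate([849, 429, 0]) cube([34, 34, 445]);
translate([388, 871, 0]) cube([34, 34, 445]);
translate([849, 871, 0]) cube([34, 34, 445]);
translate([388, 873, 481]) cube([495, 32, 499]);


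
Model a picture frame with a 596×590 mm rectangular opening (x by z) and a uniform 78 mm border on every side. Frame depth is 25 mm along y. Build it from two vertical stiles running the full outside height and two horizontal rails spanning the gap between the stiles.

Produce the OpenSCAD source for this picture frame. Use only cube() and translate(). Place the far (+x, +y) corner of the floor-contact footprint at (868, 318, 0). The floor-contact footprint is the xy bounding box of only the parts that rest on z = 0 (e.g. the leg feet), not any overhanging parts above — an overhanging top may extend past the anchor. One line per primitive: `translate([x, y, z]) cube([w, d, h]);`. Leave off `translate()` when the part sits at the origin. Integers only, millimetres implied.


translate([116, 293, 0]) cube([78, 25, 746]);
translate([790, 293, 0]) cube([78, 25, 746]);
translate([194, 293, 0]) cube([596, 25, 78]);
translate([194, 293, 668]) cube([596, 25, 78]);


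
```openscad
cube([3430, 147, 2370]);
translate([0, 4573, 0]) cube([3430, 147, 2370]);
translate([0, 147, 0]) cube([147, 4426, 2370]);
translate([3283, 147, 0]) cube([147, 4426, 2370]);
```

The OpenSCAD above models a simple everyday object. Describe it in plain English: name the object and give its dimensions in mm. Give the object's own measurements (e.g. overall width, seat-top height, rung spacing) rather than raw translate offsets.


The wall frame of a small rectangular building: four walls, each 2370 mm tall and 147 mm thick, enclosing a footprint 3430 mm (x) by 4720 mm (y) outside-to-outside, with no floor or roof. The front and back walls (the −y and +y sides) span the full width; the two side walls fit between them.


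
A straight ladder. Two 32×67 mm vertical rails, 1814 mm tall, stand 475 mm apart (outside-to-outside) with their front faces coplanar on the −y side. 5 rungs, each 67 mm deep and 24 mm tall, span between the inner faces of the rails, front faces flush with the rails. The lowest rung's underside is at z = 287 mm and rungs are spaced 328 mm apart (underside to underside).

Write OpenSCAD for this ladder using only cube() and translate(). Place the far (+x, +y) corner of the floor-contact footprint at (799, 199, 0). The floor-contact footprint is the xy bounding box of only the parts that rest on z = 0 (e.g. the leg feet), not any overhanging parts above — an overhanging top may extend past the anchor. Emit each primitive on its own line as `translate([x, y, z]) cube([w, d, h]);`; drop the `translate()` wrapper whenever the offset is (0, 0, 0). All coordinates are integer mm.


translate([324, 132, 0]) cube([32, 67, 1814]);
translate([767, 132, 0]) cube([32, 67, 1814]);
translate([356, 132, 287]) cube([411, 67, 24]);
translate([356, 132, 615]) cube([411, 67, 24]);
translate([356, 132, 943]) cube([411, 67, 24]);
translate([356, 132, 1271]) cube([411, 67, 24]);
translate([356, 132, 1599]) cube([411, 67, 24]);


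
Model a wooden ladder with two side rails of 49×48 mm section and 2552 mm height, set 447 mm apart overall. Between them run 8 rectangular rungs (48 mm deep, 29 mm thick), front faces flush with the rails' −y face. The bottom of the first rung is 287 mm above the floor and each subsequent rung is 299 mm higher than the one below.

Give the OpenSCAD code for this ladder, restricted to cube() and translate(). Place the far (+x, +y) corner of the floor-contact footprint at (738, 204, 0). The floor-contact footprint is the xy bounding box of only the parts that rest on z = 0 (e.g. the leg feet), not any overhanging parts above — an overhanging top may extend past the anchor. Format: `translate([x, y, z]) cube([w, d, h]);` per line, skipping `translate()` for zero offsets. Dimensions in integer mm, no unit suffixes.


translate([291, 156, 0]) cube([49, 48, 2552]);
translate([689, 156, 0]) cube([49, 48, 2552]);
translate([340, 156, 287]) cube([349, 48, 29]);
translate([340, 156, 586]) cube([349, 48, 29]);
translate([340, 156, 885]) cube([349, 48, 29]);
translate([340, 156, 1184]) cube([349, 48, 29]);
translate([340, 156, 1483]) cube([349, 48, 29]);
translate([340, 156, 1782]) cube([349, 48, 29]);
translate([340, 156, 2081]) cube([349, 48, 29]);
translate([340, 156, 2380]) cube([349, 48, 29]);


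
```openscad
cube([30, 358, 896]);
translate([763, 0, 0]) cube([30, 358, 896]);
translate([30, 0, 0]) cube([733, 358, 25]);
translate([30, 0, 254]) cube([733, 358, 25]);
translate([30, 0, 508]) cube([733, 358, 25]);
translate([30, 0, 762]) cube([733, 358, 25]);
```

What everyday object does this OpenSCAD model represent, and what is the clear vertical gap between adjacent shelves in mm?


A bookshelf. The clear shelf gap is 229 mm.

Two tall side panels with 4 horizontal boards between them — a bookshelf. The first two shelf undersides are at z = 0 and z = 254; with shelf thickness 25, the clear gap is 254 − 0 − 25 = 229 mm.


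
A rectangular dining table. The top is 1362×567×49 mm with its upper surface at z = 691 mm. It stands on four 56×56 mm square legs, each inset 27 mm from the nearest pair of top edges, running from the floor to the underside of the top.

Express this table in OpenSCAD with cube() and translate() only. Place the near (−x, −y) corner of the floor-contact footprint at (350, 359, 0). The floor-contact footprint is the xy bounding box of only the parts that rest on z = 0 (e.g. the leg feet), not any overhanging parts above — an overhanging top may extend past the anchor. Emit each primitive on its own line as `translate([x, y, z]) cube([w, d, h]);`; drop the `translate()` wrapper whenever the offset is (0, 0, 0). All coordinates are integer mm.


translate([323, 332, 642]) cube([1362, 567, 49]);
translate([350, 359, 0]) cube([56, 56, 642]);
translate([1602, 359, 0]) cube([56, 56, 642]);
translate([350, 816, 0]) cube([56, 56, 642]);
translate([1602, 816, 0]) cube([56, 56, 642]);


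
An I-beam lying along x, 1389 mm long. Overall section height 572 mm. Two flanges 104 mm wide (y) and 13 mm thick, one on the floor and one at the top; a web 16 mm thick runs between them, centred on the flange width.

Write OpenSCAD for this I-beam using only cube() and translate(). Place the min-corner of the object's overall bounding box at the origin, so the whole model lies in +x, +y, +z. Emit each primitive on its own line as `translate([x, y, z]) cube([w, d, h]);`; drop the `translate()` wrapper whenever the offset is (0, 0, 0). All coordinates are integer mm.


cube([1389, 104, 13]);
translate([0, 44, 13]) cube([1389, 16, 546]);
translate([0, 0, 559]) cube([1389, 104, 13]);


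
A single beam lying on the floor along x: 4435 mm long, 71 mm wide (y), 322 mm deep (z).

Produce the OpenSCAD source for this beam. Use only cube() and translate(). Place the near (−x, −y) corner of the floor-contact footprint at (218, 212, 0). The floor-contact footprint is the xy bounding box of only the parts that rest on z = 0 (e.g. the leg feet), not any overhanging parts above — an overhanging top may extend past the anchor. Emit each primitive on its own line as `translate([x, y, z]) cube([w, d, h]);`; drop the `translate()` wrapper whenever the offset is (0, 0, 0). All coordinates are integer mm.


translate([218, 212, 0]) cube([4435, 71, 322]);


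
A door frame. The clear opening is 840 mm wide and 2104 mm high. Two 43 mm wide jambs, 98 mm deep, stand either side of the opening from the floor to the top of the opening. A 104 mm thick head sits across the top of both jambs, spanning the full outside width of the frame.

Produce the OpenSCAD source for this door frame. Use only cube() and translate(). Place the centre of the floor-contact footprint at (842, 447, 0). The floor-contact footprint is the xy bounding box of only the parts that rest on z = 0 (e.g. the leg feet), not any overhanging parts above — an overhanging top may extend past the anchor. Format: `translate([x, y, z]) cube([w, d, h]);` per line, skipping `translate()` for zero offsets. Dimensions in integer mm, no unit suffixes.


translate([379, 398, 0]) cube([43, 98, 2104]);
translate([1262, 398, 0]) cube([43, 98, 2104]);
translate([379, 398, 2104]) cube([926, 98, 104]);


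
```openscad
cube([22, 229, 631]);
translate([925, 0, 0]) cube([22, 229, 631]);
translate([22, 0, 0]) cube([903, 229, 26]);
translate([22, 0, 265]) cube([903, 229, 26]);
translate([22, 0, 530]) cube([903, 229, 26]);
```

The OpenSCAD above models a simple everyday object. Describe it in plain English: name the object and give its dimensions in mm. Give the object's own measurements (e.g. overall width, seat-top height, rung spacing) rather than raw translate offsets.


An open bookshelf. Two side panels, each 22 mm thick, 229 mm deep and 631 mm tall, stand 947 mm apart (outside-to-outside). Between them sit 3 shelves, each 26 mm thick and 229 mm deep, spanning the full gap between the sides. The bottom shelf rests on the floor (its underside at z = 0) and the clear gap between one shelf's top and the next shelf's underside is 239 mm.


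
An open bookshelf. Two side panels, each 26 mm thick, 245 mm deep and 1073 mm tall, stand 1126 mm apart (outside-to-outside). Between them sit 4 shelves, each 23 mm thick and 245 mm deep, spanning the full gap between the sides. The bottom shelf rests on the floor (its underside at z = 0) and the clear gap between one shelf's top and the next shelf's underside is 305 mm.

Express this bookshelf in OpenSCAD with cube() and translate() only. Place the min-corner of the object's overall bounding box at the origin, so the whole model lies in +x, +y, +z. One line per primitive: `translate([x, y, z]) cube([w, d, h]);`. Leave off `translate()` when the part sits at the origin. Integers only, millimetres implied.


cube([26, 245, 1073]);
translate([1100, 0, 0]) cube([26, 245, 1073]);
translate([26, 0, 0]) cube([1074, 245, 23]);
translate([26, 0, 328]) cube([1074, 245, 23]);
translate([26, 0, 656]) cube([1074, 245, 23]);
translate([26, 0, 984]) cube([1074, 245, 23]);


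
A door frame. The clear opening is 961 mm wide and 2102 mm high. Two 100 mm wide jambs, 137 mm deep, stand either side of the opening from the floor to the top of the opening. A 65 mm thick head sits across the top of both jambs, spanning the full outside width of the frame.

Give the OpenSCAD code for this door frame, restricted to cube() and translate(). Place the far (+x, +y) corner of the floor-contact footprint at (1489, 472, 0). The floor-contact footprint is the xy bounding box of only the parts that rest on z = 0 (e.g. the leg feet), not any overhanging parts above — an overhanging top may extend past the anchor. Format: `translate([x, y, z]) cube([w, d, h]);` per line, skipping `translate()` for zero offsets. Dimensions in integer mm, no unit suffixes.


translate([328, 335, 0]) cube([100, 137, 2102]);
translate([1389, 335, 0]) cube([100, 137, 2102]);
translate([328, 335, 2102]) cube([1161, 137, 65]);


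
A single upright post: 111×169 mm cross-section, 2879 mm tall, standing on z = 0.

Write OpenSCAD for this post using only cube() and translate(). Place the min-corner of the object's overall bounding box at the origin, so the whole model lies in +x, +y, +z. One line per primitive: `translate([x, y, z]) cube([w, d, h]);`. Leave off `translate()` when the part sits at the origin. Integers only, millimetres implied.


cube([111, 169, 2879]);


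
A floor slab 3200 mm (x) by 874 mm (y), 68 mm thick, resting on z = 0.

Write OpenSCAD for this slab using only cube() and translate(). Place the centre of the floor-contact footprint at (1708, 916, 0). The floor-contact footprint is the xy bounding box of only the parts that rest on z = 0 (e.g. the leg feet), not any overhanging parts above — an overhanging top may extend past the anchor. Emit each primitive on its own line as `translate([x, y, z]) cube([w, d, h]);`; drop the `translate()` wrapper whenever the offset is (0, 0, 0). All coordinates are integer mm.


translate([108, 479, 0]) cube([3200, 874, 68]);


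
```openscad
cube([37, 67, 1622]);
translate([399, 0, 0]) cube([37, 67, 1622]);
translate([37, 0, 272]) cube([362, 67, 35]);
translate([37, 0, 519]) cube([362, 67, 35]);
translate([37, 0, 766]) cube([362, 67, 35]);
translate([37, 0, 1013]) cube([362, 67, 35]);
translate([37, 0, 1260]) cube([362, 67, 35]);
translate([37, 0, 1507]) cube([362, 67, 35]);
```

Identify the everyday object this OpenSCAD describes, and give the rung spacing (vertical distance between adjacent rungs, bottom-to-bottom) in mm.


A ladder. The rung spacing is 247 mm.

Two tall 37×67 posts with 6 short bars between them — a ladder. Adjacent rungs sit at z = 272 and z = 519, so the spacing is 519 − 272 = 247 mm.


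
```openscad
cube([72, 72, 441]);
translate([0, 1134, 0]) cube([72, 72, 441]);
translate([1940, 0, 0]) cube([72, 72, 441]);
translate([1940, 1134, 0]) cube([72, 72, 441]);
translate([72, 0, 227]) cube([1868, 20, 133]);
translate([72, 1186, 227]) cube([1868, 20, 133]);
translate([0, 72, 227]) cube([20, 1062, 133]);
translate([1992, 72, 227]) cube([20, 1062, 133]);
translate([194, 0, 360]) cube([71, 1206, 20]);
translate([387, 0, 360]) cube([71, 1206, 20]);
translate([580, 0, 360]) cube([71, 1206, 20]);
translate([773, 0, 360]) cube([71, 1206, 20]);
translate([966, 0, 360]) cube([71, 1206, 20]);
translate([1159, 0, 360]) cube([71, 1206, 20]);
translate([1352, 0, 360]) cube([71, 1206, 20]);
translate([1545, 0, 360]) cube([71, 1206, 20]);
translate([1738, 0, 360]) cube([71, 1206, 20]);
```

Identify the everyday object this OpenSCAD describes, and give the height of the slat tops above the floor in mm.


A bed frame. The slat-top height is 380 mm.

Four posts, four rails, and a row of slats — a bed frame. Slats sit on the rails at z = 227 + 133 = 360; with slat thickness 20, the top is 380 mm.


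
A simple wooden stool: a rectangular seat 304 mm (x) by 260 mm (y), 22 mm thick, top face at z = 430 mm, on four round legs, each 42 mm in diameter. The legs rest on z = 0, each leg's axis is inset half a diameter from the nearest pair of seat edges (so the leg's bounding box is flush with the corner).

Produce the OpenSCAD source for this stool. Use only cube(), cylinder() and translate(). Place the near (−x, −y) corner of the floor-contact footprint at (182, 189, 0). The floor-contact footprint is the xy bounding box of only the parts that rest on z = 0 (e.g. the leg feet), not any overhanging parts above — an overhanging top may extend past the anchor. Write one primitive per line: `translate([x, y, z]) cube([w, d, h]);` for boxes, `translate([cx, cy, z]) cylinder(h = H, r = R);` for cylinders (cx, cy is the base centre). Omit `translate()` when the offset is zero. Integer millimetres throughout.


translate([182, 189, 408]) cube([304, 260, 22]);
translate([203, 210, 0]) cylinder(h = 408, r = 21);
translate([465, 210, 0]) cylinder(h = 408, r = 21);
translate([203, 428, 0]) cylinder(h = 408, r = 21);
translate([465, 428, 0]) cylinder(h = 408, r = 21);


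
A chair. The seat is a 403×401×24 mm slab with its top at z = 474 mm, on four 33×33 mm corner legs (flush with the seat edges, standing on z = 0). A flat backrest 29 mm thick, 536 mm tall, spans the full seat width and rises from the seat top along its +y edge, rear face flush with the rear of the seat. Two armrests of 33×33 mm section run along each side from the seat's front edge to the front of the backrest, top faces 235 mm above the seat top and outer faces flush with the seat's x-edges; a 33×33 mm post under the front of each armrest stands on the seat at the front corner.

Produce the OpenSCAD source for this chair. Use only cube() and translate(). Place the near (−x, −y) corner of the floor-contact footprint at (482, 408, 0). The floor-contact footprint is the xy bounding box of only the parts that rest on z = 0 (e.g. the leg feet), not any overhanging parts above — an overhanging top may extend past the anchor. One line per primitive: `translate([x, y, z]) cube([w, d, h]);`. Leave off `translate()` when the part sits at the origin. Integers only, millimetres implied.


// leg_h = 474 - 24 = 450
// arm post h = 235 - 33 = 202
translate([482, 408, 450]) cube([403, 401, 24]);
translate([482, 408, 0]) cube([33, 33, 450]);
translate([852, 408, 0]) cube([33, 33, 450]);
translate([482, 776, 0]) cube([33, 33, 450]);
translate([852, 776, 0]) cube([33, 33, 450]);
translate([482, 780, 474]) cube([403, 29, 536]);
translate([482, 408, 676]) cube([33, 372, 33]);
translate([852, 408, 676]) cube([33, 372, 33]);
translate([482, 408, 474]) cube([33, 33, 202]);
translate([852, 408, 474]) cube([33, 33, 202]);


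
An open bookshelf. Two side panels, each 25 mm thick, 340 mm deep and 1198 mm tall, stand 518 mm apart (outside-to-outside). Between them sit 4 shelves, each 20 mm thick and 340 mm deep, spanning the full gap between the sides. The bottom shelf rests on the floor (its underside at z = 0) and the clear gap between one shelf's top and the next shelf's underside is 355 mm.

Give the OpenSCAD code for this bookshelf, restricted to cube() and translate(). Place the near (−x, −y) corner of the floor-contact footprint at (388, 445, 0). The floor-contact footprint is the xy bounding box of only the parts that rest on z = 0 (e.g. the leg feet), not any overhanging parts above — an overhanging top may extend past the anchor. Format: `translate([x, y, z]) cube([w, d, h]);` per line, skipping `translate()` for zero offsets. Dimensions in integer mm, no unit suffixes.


translate([388, 445, 0]) cube([25, 340, 1198]);
translate([881, 445, 0]) cube([25, 340, 1198]);
translate([413, 445, 0]) cube([468, 340, 20]);
translate([413, 445, 375]) cube([468, 340, 20]);
translate([413, 445, 750]) cube([468, 340, 20]);
translate([413, 445, 1125]) cube([468, 340, 20]);


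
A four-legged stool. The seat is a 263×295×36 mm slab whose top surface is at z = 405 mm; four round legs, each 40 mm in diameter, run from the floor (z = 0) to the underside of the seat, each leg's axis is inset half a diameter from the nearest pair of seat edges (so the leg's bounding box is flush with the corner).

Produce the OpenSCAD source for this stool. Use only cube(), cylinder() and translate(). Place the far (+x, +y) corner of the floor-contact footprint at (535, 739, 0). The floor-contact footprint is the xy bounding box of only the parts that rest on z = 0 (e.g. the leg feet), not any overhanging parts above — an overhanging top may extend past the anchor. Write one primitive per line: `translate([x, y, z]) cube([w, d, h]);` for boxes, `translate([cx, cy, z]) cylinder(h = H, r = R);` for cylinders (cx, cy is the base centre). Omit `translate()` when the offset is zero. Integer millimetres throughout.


translate([272, 444, 369]) cube([263, 295, 36]);
translate([292, 464, 0]) cylinder(h = 369, r = 20);
translate([515, 464, 0]) cylinder(h = 369, r = 20);
translate([292, 719, 0]) cylinder(h = 369, r = 20);
translate([515, 719, 0]) cylinder(h = 369, r = 20);


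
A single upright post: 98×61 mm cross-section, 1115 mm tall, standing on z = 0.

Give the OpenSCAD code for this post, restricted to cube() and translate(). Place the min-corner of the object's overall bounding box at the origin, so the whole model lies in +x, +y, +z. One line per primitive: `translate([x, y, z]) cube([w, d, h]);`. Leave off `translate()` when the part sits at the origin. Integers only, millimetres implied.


cube([98, 61, 1115]);


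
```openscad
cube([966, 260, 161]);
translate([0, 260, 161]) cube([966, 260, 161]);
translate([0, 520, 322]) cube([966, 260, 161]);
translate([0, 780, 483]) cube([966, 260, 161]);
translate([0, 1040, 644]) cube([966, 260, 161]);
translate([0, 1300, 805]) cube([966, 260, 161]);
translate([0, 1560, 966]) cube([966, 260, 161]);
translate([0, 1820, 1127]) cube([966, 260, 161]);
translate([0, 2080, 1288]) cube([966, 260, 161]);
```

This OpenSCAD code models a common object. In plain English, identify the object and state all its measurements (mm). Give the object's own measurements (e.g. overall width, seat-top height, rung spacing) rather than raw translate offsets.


A straight staircase of 9 solid steps. Each step is 966 mm wide (x), 260 mm deep (y, the going) and 161 mm tall (the rise). The first step rests on the floor; each subsequent step sits one going further in +y and one rise higher in +z, directly behind and above the previous step with no overlap.


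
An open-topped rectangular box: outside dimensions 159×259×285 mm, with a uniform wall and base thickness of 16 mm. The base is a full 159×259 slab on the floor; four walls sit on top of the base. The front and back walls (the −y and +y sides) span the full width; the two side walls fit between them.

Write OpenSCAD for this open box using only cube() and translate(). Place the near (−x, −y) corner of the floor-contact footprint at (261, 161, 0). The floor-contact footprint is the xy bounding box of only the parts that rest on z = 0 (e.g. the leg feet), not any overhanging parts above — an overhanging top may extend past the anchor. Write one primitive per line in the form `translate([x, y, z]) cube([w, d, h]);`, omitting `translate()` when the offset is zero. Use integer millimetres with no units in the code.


translate([261, 161, 0]) cube([159, 259, 16]);
translate([261, 161, 16]) cube([159, 16, 269]);
translate([261, 404, 16]) cube([159, 16, 269]);
translate([261, 177, 16]) cube([16, 227, 269]);
translate([404, 177, 16]) cube([16, 227, 269]);


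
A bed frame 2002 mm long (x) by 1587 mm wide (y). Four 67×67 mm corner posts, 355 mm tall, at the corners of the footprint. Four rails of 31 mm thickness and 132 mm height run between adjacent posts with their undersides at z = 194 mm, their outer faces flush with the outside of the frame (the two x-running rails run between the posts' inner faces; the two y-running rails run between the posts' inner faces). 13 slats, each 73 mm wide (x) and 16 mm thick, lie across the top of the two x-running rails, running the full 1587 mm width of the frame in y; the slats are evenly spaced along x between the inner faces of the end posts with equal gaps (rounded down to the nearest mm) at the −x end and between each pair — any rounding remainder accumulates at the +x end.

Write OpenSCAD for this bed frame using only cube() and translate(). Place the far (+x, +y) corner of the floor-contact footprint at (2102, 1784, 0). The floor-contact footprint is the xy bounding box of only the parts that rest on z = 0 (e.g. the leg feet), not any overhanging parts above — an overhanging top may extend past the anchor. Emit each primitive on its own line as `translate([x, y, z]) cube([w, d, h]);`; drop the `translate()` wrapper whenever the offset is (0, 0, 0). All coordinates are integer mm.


translate([100, 197, 0]) cube([67, 67, 355]);
translate([100, 1717, 0]) cube([67, 67, 355]);
translate([2035, 197, 0]) cube([67, 67, 355]);
translate([2035, 1717, 0]) cube([67, 67, 355]);
translate([167, 197, 194]) cube([1868, 31, 132]);
translate([167, 1753, 194]) cube([1868, 31, 132]);
translate([100, 264, 194]) cube([31, 1453, 132]);
translate([2071, 264, 194]) cube([31, 1453, 132]);
translate([232, 197, 326]) cube([73, 1587, 16]);
translate([370, 197, 326]) cube([73, 1587, 16]);
translate([508, 197, 326]) cube([73, 1587, 16]);
translate([646, 197, 326]) cube([73, 1587, 16]);
translate([784, 197, 326]) cube([73, 1587, 16]);
translate([922, 197, 326]) cube([73, 1587, 16]);
translate([1060, 197, 326]) cube([73, 1587, 16]);
translate([1198, 197, 326]) cube([73, 1587, 16]);
translate([1336, 197, 326]) cube([73, 1587, 16]);
translate([1474, 197, 326]) cube([73, 1587, 16]);
translate([1612, 197, 326]) cube([73, 1587, 16]);
translate([1750, 197, 326]) cube([73, 1587, 16]);
translate([1888, 197, 326]) cube([73, 1587, 16]);


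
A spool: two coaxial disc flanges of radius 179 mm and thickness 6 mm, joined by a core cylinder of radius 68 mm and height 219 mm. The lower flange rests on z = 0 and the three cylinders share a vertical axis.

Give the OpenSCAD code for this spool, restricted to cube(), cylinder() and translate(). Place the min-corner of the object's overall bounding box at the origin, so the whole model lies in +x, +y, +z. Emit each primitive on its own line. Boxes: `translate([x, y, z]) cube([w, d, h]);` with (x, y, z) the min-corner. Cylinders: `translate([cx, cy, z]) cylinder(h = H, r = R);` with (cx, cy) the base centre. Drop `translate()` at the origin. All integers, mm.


translate([179, 179, 0]) cylinder(h = 6, r = 179);
translate([179, 179, 6]) cylinder(h = 219, r = 68);
translate([179, 179, 225]) cylinder(h = 6, r = 179);


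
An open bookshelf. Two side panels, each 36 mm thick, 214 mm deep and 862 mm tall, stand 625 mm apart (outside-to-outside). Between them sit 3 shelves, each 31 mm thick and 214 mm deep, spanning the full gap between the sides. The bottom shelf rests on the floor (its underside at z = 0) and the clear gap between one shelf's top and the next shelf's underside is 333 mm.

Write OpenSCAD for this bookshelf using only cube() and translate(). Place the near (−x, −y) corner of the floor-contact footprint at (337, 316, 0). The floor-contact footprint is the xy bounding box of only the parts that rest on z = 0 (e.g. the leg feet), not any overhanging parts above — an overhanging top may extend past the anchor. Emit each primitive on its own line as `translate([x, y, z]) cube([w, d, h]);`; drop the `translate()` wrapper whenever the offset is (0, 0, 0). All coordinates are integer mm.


translate([337, 316, 0]) cube([36, 214, 862]);
translate([926, 316, 0]) cube([36, 214, 862]);
translate([373, 316, 0]) cube([553, 214, 31]);
translate([373, 316, 364]) cube([553, 214, 31]);
translate([373, 316, 728]) cube([553, 214, 31]);


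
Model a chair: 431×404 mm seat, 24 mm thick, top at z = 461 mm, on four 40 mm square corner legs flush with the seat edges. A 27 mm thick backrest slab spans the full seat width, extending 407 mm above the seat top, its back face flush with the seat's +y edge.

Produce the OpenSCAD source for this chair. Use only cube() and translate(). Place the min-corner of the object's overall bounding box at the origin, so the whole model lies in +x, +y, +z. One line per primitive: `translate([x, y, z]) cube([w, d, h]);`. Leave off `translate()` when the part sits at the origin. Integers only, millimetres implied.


translate([0, 0, 437]) cube([431, 404, 24]);
cube([40, 40, 437]);
translate([391, 0, 0]) cube([40, 40, 437]);
translate([0, 364, 0]) cube([40, 40, 437]);
translate([391, 364, 0]) cube([40, 40, 437]);
translate([0, 377, 461]) cube([431, 27, 407]);


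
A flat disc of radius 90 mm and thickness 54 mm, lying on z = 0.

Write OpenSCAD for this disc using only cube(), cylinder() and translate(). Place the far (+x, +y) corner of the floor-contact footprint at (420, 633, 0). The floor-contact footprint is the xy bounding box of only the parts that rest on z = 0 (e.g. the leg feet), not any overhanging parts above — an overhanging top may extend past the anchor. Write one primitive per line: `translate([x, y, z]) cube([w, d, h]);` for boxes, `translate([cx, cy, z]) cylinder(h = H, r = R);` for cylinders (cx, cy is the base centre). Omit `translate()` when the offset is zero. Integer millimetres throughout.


translate([330, 543, 0]) cylinder(h = 54, r = 90);


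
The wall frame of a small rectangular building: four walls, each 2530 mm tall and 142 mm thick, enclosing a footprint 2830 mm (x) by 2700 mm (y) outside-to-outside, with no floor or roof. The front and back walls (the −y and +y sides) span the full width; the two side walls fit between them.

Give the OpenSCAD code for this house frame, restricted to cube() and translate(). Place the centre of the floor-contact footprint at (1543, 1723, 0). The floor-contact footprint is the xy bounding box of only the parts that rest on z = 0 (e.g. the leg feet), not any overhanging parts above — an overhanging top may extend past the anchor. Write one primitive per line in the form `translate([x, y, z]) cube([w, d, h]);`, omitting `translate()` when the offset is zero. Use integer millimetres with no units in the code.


translate([128, 373, 0]) cube([2830, 142, 2530]);
translate([128, 2931, 0]) cube([2830, 142, 2530]);
translate([128, 515, 0]) cube([142, 2416, 2530]);
translate([2816, 515, 0]) cube([142, 2416, 2530]);
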